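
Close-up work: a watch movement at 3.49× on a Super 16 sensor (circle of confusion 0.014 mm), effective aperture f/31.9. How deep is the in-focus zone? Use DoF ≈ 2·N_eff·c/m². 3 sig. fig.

0.0733 mm

At magnification m, DoF ≈ 2·N_eff·c/m² = 2 × 31.9 × 0.014 / 3.49² = 0.8932 / 12.18 ≈ 0.0733 mm.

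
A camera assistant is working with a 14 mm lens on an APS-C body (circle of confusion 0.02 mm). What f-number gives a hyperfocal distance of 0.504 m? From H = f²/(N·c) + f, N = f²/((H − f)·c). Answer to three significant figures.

f/20

Rearrange H = f²/(N·c) + f for N: N = f² / ((H − f)·c).
N = 14² / ((504 − 14) × 0.02) = 196 / 9.800 ≈ 20.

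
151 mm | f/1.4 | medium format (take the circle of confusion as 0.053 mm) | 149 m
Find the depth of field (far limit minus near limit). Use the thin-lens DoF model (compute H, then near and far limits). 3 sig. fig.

189 m

Hyperfocal distance H = f²/(N·c) + f = 151²/(1.4 × 0.053) + 151 = 22801/0.0742 + 151 ≈ 307442.1 mm ≈ 307.4 m.
Near limit Dn = s·(H − f)/(H + s − 2f) = 149000 × (307442.1 − 151) / (307442.1 + 149000 − 2 × 151) = 149000 × 307291.1 / 456140.1 ≈ 100378 mm.
Far limit Df = s·(H − f)/(H − s) = 149000 × (307442.1 − 151) / (307442.1 − 149000) = 149000 × 307291.1 / 158442.1 ≈ 288979 mm.
Depth of field = Df − Dn = 288979 − 100378 ≈ 188601 mm ≈ 189 m.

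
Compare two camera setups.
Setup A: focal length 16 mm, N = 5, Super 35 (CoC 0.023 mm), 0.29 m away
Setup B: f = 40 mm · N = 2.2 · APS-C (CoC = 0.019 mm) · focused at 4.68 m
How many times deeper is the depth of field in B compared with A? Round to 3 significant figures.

Setup A: H = 16²/(5×0.023) + 16 ≈ 2242.1 mm; DoF = Df − Dn = 330.705 − 258.217 ≈ 72.488 mm.
Setup B: H = 40²/(2.2×0.019) + 40 ≈ 38317.5 mm; DoF = Df − Dn = 5325.6 − 4174.0 ≈ 1151.6 mm.
Ratio = 1151.6 / 72.488 ≈ 15.9.

15.9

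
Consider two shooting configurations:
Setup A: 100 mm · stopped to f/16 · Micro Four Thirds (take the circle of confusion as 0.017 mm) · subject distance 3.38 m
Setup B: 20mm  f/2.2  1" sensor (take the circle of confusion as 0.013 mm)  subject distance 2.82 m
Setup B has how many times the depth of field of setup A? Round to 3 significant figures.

Setup A: H = 100²/(16×0.017) + 100 ≈ 36864.7 mm; DoF = Df − Dn = 3711.09 − 3103.15 ≈ 607.94 mm.
Setup B: H = 20²/(2.2×0.013) + 20 ≈ 14006.0 mm; DoF = Df − Dn = 3525.9 − 2349.6 ≈ 1176.3 mm.
Ratio = 1176.3 / 607.94 ≈ 1.93.

1.93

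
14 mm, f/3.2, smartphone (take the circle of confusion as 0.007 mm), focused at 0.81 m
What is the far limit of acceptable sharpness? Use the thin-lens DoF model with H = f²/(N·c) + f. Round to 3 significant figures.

Hyperfocal distance H = f²/(N·c) + f = 14²/(3.2 × 0.007) + 14 = 196/0.0224 + 14 ≈ 8764.0 mm ≈ 8.764 m.
Far limit Df = s·(H − f)/(H − s) = 810 × (8764.0 − 14) / (8764.0 − 810) = 810 × 8750.0 / 7954.0 ≈ 891.06 mm ≈ 0.891 m.

0.891 m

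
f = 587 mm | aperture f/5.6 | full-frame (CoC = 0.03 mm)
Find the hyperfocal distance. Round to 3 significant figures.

2050 m

Hyperfocal distance H = f²/(N·c) + f = 587²/(5.6 × 0.03) + 587 = 344569/0.168 + 587 ≈ 2051593.0 mm ≈ 2050 m.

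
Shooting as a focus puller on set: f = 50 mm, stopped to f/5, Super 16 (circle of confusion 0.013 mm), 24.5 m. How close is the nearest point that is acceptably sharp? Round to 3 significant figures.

Hyperfocal distance H = f²/(N·c) + f = 50²/(5 × 0.013) + 50 = 2500/0.065 + 50 ≈ 38511.5 mm ≈ 38.51 m.
Near limit Dn = s·(H − f)/(H + s − 2f) = 24500 × (38511.5 − 50) / (38511.5 + 24500 − 2 × 50) = 24500 × 38461.5 / 62911.5 ≈ 14978 mm ≈ 15.0 m.

15.0 m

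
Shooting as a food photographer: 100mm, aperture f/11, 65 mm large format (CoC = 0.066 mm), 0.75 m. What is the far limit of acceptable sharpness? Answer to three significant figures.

Hyperfocal distance H = f²/(N·c) + f = 100²/(11 × 0.066) + 100 = 10000/0.726 + 100 ≈ 13874.1 mm ≈ 13.87 m.
Far limit Df = s·(H − f)/(H − s) = 750 × (13874.1 − 100) / (13874.1 − 750) = 750 × 13774.1 / 13124.1 ≈ 787.15 mm ≈ 0.787 m.

0.787 m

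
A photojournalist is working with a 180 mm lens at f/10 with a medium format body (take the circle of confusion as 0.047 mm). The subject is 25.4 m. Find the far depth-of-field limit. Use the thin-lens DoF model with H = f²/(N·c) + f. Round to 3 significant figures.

40.1 m

Hyperfocal distance H = f²/(N·c) + f = 180²/(10 × 0.047) + 180 = 32400/0.47 + 180 ≈ 69116.2 mm ≈ 69.12 m.
Far limit Df = s·(H − f)/(H − s) = 25400 × (69116.2 − 180) / (69116.2 − 25400) = 25400 × 68936.2 / 43716.2 ≈ 40053 mm ≈ 40.1 m.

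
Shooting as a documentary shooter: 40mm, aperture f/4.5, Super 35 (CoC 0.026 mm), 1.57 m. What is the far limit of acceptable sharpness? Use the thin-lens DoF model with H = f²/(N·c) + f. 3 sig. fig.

Hyperfocal distance H = f²/(N·c) + f = 40²/(4.5 × 0.026) + 40 = 1600/0.117 + 40 ≈ 13715.2 mm ≈ 13.72 m.
Far limit Df = s·(H − f)/(H − s) = 1570 × (13715.2 − 40) / (13715.2 − 1570) = 1570 × 13675.2 / 12145.2 ≈ 1767.8 mm ≈ 1.77 m.

1.77 m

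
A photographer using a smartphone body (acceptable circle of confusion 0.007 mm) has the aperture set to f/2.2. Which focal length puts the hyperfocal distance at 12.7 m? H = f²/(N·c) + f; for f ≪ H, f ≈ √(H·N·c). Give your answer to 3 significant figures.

From H = f²/(N·c) + f, with f ≪ H: f ≈ √(H·N·c) = √(12700 × 2.2 × 0.007) = √195.58 ≈ 13.98 mm.
The +f correction barely moves this — solving exactly, f² + N·c·f − N·c·H = 0 ⇒ f = (−N·c + √((N·c)² + 4·N·c·H))/2 = (−0.0154 + √782.32)/2 ≈ 13.977 mm, so f ≈ 14.0 mm.

14.0 mm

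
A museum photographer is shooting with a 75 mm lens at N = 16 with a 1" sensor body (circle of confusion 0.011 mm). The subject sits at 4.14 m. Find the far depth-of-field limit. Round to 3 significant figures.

Hyperfocal distance H = f²/(N·c) + f = 75²/(16 × 0.011) + 75 = 5625/0.176 + 75 ≈ 32035.2 mm ≈ 32.04 m.
Far limit Df = s·(H − f)/(H − s) = 4140 × (32035.2 − 75) / (32035.2 − 4140) = 4140 × 31960.2 / 27895.2 ≈ 4743.3 mm ≈ 4.74 m.

4.74 m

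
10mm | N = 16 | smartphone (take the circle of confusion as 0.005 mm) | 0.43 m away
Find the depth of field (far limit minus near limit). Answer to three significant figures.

Hyperfocal distance H = f²/(N·c) + f = 10²/(16 × 0.005) + 10 = 100/0.08 + 10 ≈ 1260.0 mm ≈ 1.260 m.
Near limit Dn = s·(H − f)/(H + s − 2f) = 430 × (1260.0 − 10) / (1260.0 + 430 − 2 × 10) = 430 × 1250.0 / 1670.0 ≈ 321.86 mm.
Far limit Df = s·(H − f)/(H − s) = 430 × (1260.0 − 10) / (1260.0 − 430) = 430 × 1250.0 / 830.0 ≈ 647.59 mm.
Depth of field = Df − Dn = 647.59 − 321.86 ≈ 325.73 mm.

326 mm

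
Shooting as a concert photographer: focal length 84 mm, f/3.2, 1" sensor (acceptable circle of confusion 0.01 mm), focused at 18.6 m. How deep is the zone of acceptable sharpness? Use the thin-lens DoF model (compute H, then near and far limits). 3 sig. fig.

Hyperfocal distance H = f²/(N·c) + f = 84²/(3.2 × 0.01) + 84 = 7056/0.032 + 84 ≈ 220584.0 mm ≈ 220.6 m.
Near limit Dn = s·(H − f)/(H + s − 2f) = 18600 × (220584.0 − 84) / (220584.0 + 18600 − 2 × 84) = 18600 × 220500.0 / 239016.0 ≈ 17159.1 mm.
Far limit Df = s·(H − f)/(H − s) = 18600 × (220584.0 − 84) / (220584.0 − 18600) = 18600 × 220500.0 / 201984.0 ≈ 20305.1 mm.
Depth of field = Df − Dn = 20305.1 − 17159.1 ≈ 3146.0 mm ≈ 3.15 m.

3.15 m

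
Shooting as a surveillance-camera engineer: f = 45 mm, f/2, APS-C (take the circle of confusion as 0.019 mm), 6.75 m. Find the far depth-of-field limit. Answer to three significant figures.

Hyperfocal distance H = f²/(N·c) + f = 45²/(2 × 0.019) + 45 = 2025/0.038 + 45 ≈ 53334.5 mm ≈ 53.33 m.
Far limit Df = s·(H − f)/(H − s) = 6750 × (53334.5 − 45) / (53334.5 − 6750) = 6750 × 53289.5 / 46584.5 ≈ 7721.5 mm ≈ 7.72 m.

7.72 m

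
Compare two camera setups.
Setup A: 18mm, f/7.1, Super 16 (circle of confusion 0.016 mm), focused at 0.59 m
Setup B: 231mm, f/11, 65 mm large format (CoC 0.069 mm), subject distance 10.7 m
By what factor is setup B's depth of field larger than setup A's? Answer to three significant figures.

Setup A: H = 18²/(7.1×0.016) + 18 ≈ 2870.1 mm; DoF = Df − Dn = 738.01 − 491.44 ≈ 246.57 mm.
Setup B: H = 231²/(11×0.069) + 231 ≈ 70535.3 mm; DoF = Df − Dn = 12572.1 − 9313.2 ≈ 3258.9 mm.
Ratio = 3258.9 / 246.57 ≈ 13.2.

13.2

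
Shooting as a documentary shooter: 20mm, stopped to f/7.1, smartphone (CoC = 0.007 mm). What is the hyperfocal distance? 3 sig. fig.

Hyperfocal distance H = f²/(N·c) + f = 20²/(7.1 × 0.007) + 20 = 400/0.0497 + 20 ≈ 8068.3 mm ≈ 8.07 m.

8.07 m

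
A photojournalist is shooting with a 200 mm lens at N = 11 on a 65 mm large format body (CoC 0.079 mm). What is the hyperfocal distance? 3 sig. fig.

46.2 m

Hyperfocal distance H = f²/(N·c) + f = 200²/(11 × 0.079) + 200 = 40000/0.869 + 200 ≈ 46229.9 mm ≈ 46.2 m.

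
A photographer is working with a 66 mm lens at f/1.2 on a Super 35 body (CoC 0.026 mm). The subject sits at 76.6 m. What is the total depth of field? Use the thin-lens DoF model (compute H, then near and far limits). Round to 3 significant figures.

120 m

Hyperfocal distance H = f²/(N·c) + f = 66²/(1.2 × 0.026) + 66 = 4356/0.0312 + 66 ≈ 139681.4 mm ≈ 139.7 m.
Near limit Dn = s·(H − f)/(H + s − 2f) = 76600 × (139681.4 − 66) / (139681.4 + 76600 − 2 × 66) = 76600 × 139615.4 / 216149.4 ≈ 49478 mm.
Far limit Df = s·(H − f)/(H − s) = 76600 × (139681.4 − 66) / (139681.4 − 76600) = 76600 × 139615.4 / 63081.4 ≈ 169536 mm.
Depth of field = Df − Dn = 169536 − 49478 ≈ 120058 mm ≈ 120 m.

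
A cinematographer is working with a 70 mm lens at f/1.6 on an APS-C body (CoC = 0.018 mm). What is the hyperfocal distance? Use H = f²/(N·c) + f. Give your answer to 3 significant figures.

Hyperfocal distance H = f²/(N·c) + f = 70²/(1.6 × 0.018) + 70 = 4900/0.0288 + 70 ≈ 170208.9 mm ≈ 170 m.

170 m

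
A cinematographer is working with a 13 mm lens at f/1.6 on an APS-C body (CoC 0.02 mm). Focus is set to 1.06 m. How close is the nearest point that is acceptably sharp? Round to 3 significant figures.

Hyperfocal distance H = f²/(N·c) + f = 13²/(1.6 × 0.02) + 13 = 169/0.032 + 13 ≈ 5294.2 mm ≈ 5.294 m.
Near limit Dn = s·(H − f)/(H + s − 2f) = 1060 × (5294.2 − 13) / (5294.2 + 1060 − 2 × 13) = 1060 × 5281.2 / 6328.2 ≈ 884.62 mm ≈ 0.885 m.

0.885 m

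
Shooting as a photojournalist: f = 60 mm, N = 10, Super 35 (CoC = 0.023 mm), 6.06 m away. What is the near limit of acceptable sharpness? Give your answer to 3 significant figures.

Hyperfocal distance H = f²/(N·c) + f = 60²/(10 × 0.023) + 60 = 3600/0.23 + 60 ≈ 15712.2 mm ≈ 15.71 m.
Near limit Dn = s·(H − f)/(H + s − 2f) = 6060 × (15712.2 − 60) / (15712.2 + 6060 − 2 × 60) = 6060 × 15652.2 / 21652.2 ≈ 4380.7 mm ≈ 4.38 m.

4.38 m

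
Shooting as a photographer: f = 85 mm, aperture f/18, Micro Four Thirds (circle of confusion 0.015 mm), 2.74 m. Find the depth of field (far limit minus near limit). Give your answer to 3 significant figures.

0.549 m

Hyperfocal distance H = f²/(N·c) + f = 85²/(18 × 0.015) + 85 = 7225/0.27 + 85 ≈ 26844.3 mm ≈ 26.84 m.
Near limit Dn = s·(H − f)/(H + s − 2f) = 2740 × (26844.3 − 85) / (26844.3 + 2740 − 2 × 85) = 2740 × 26759.3 / 29414.3 ≈ 2492.68 mm.
Far limit Df = s·(H − f)/(H − s) = 2740 × (26844.3 − 85) / (26844.3 − 2740) = 2740 × 26759.3 / 24104.3 ≈ 3041.80 mm.
Depth of field = Df − Dn = 3041.80 − 2492.68 ≈ 549.12 mm ≈ 0.549 m.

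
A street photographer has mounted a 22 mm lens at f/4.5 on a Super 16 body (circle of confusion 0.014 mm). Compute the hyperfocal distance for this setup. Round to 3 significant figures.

7.70 m

Hyperfocal distance H = f²/(N·c) + f = 22²/(4.5 × 0.014) + 22 = 484/0.063 + 22 ≈ 7704.5 mm ≈ 7.70 m.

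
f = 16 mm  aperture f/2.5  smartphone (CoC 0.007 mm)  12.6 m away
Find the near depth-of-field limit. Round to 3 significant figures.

Hyperfocal distance H = f²/(N·c) + f = 16²/(2.5 × 0.007) + 16 = 256/0.0175 + 16 ≈ 14644.6 mm ≈ 14.64 m.
Near limit Dn = s·(H − f)/(H + s − 2f) = 12600 × (14644.6 − 16) / (14644.6 + 12600 − 2 × 16) = 12600 × 14628.6 / 27212.6 ≈ 6773.3 mm ≈ 6.77 m.

6.77 m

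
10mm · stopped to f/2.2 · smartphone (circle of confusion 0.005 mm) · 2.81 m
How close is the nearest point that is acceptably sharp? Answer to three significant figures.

Hyperfocal distance H = f²/(N·c) + f = 10²/(2.2 × 0.005) + 10 = 100/0.011 + 10 ≈ 9100.9 mm ≈ 9.101 m.
Near limit Dn = s·(H − f)/(H + s − 2f) = 2810 × (9100.9 − 10) / (9100.9 + 2810 − 2 × 10) = 2810 × 9090.9 / 11890.9 ≈ 2148.3 mm ≈ 2.15 m.

2.15 m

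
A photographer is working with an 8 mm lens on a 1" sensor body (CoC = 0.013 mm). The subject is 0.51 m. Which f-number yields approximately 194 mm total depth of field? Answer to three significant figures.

f/1.80

Write h = H − f = f²/(N·c). The thin-lens limits are Dn = s·h/(h + (s−f)) and Df = s·h/(h − (s−f)), so DoF = Df − Dn = 2·s·(s−f)·h / (h² − (s−f)²).
That is a quadratic in h: DoF·h² − 2·s·(s−f)·h − DoF·(s−f)² = 0 ⇒ h = (s−f)·(s + √(s² + DoF²)) / DoF = 502 × (510 + √(510² + 194²)) / 194 = 502 × (510 + 545.652) / 194 ≈ 2731.6 mm.
Then N = f²/(c·h) = 8² / (0.013 × 2731.6) = 64 / 35.511 ≈ 1.80.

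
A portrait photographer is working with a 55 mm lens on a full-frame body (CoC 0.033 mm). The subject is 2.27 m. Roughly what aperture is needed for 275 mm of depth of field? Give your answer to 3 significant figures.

f/2.50

Write h = H − f = f²/(N·c). The thin-lens limits are Dn = s·h/(h + (s−f)) and Df = s·h/(h − (s−f)), so DoF = Df − Dn = 2·s·(s−f)·h / (h² − (s−f)²).
That is a quadratic in h: DoF·h² − 2·s·(s−f)·h − DoF·(s−f)² = 0 ⇒ h = (s−f)·(s + √(s² + DoF²)) / DoF = 2215 × (2270 + √(2270² + 275²)) / 275 = 2215 × (2270 + 2286.60) / 275 ≈ 36701 mm.
Then N = f²/(c·h) = 55² / (0.033 × 36701) = 3025 / 1211.1 ≈ 2.50.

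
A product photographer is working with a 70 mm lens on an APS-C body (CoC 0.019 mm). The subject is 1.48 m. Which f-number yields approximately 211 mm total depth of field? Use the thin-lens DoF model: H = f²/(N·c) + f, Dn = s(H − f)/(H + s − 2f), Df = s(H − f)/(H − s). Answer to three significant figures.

f/13

Write h = H − f = f²/(N·c). The thin-lens limits are Dn = s·h/(h + (s−f)) and Df = s·h/(h − (s−f)), so DoF = Df − Dn = 2·s·(s−f)·h / (h² − (s−f)²).
That is a quadratic in h: DoF·h² − 2·s·(s−f)·h − DoF·(s−f)² = 0 ⇒ h = (s−f)·(s + √(s² + DoF²)) / DoF = 1410 × (1480 + √(1480² + 211²)) / 211 = 1410 × (1480 + 1494.97) / 211 ≈ 19880 mm.
Then N = f²/(c·h) = 70² / (0.019 × 19880) = 4900 / 377.72 ≈ 13.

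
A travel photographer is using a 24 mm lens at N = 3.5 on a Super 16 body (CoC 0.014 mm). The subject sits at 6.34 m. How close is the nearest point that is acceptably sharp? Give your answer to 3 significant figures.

Hyperfocal distance H = f²/(N·c) + f = 24²/(3.5 × 0.014) + 24 = 576/0.049 + 24 ≈ 11779.1 mm ≈ 11.78 m.
Near limit Dn = s·(H − f)/(H + s − 2f) = 6340 × (11779.1 − 24) / (11779.1 + 6340 − 2 × 24) = 6340 × 11755.1 / 18071.1 ≈ 4124.1 mm ≈ 4.12 m.

4.12 m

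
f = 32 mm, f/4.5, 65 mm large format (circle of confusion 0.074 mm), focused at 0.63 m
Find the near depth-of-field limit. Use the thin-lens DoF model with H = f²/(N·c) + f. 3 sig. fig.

0.527 m

Hyperfocal distance H = f²/(N·c) + f = 32²/(4.5 × 0.074) + 32 = 1024/0.333 + 32 ≈ 3107.1 mm ≈ 3.107 m.
Near limit Dn = s·(H − f)/(H + s − 2f) = 630 × (3107.1 − 32) / (3107.1 + 630 − 2 × 32) = 630 × 3075.1 / 3673.1 ≈ 527.43 mm ≈ 0.527 m.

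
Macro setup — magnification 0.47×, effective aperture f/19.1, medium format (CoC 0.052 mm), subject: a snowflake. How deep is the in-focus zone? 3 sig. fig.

8.99 mm

At magnification m, DoF ≈ 2·N_eff·c/m² = 2 × 19.1 × 0.052 / 0.47² = 1.986 / 0.2209 ≈ 8.99 mm.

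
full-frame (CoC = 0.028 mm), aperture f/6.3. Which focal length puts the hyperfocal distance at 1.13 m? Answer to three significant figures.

14.0 mm

From H = f²/(N·c) + f, with f ≪ H: f ≈ √(H·N·c) = √(1130 × 6.3 × 0.028) = √199.33 ≈ 14.12 mm.
Exact: f² + N·c·f − N·c·H = 0 ⇒ f = (−N·c + √((N·c)² + 4·N·c·H))/2 = (−0.1764 + √797.36)/2 ≈ 14.031 mm ≈ 14.0 mm.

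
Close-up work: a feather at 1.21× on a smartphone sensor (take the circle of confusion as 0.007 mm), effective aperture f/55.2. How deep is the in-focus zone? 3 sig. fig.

At magnification m, DoF ≈ 2·N_eff·c/m² = 2 × 55.2 × 0.007 / 1.21² = 0.7728 / 1.464 ≈ 0.528 mm.

0.528 mm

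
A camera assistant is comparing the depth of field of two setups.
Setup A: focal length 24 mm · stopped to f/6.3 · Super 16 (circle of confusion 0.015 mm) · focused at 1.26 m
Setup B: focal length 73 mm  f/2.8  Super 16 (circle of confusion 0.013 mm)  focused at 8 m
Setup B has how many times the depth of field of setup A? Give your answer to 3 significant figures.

1.63

Setup A: H = 24²/(6.3×0.015) + 24 ≈ 6119.2 mm; DoF = Df − Dn = 1580.49 − 1047.57 ≈ 532.92 mm.
Setup B: H = 73²/(2.8×0.013) + 73 ≈ 146474.1 mm; DoF = Df − Dn = 8457.96 − 7589.08 ≈ 868.88 mm.
Ratio = 868.88 / 532.92 ≈ 1.63.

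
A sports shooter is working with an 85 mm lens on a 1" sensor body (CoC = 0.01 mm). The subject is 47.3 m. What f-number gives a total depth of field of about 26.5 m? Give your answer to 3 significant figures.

f/3.99

Write h = H − f = f²/(N·c). The thin-lens limits are Dn = s·h/(h + (s−f)) and Df = s·h/(h − (s−f)), so DoF = Df − Dn = 2·s·(s−f)·h / (h² − (s−f)²).
That is a quadratic in h: DoF·h² − 2·s·(s−f)·h − DoF·(s−f)² = 0 ⇒ h = (s−f)·(s + √(s² + DoF²)) / DoF = 47215 × (47300 + √(47300² + 26500²)) / 26500 = 47215 × (47300 + 54217.5) / 26500 ≈ 180874 mm.
Then N = f²/(c·h) = 85² / (0.01 × 180874) = 7225 / 1808.7 ≈ 3.99.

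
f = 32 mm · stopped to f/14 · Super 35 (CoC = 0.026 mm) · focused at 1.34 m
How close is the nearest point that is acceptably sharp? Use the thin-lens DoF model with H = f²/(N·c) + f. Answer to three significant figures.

0.915 m

Hyperfocal distance H = f²/(N·c) + f = 32²/(14 × 0.026) + 32 = 1024/0.364 + 32 ≈ 2845.2 mm ≈ 2.845 m.
Near limit Dn = s·(H − f)/(H + s − 2f) = 1340 × (2845.2 − 32) / (2845.2 + 1340 − 2 × 32) = 1340 × 2813.2 / 4121.2 ≈ 914.71 mm ≈ 0.915 m.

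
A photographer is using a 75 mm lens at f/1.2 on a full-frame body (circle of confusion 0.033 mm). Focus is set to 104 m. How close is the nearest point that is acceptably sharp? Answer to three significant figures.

Hyperfocal distance H = f²/(N·c) + f = 75²/(1.2 × 0.033) + 75 = 5625/0.0396 + 75 ≈ 142120.5 mm ≈ 142.1 m.
Near limit Dn = s·(H − f)/(H + s − 2f) = 104000 × (142120.5 − 75) / (142120.5 + 104000 − 2 × 75) = 104000 × 142045.5 / 245970.5 ≈ 60059 mm ≈ 60.1 m.

60.1 m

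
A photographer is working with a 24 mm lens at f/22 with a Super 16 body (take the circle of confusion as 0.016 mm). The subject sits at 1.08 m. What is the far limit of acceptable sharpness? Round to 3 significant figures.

Hyperfocal distance H = f²/(N·c) + f = 24²/(22 × 0.016) + 24 = 576/0.352 + 24 ≈ 1660.4 mm ≈ 1.660 m.
Far limit Df = s·(H − f)/(H − s) = 1080 × (1660.4 − 24) / (1660.4 − 1080) = 1080 × 1636.4 / 580.4 ≈ 3045.1 mm ≈ 3.05 m.

3.05 m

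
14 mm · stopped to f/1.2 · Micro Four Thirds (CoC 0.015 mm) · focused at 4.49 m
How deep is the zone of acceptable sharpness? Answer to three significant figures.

Hyperfocal distance H = f²/(N·c) + f = 14²/(1.2 × 0.015) + 14 = 196/0.018 + 14 ≈ 10902.9 mm ≈ 10.90 m.
Near limit Dn = s·(H − f)/(H + s − 2f) = 4490 × (10902.9 − 14) / (10902.9 + 4490 − 2 × 14) = 4490 × 10888.9 / 15364.9 ≈ 3182.0 mm.
Far limit Df = s·(H − f)/(H − s) = 4490 × (10902.9 − 14) / (10902.9 − 4490) = 4490 × 10888.9 / 6412.9 ≈ 7623.9 mm.
Depth of field = Df − Dn = 7623.9 − 3182.0 ≈ 4441.9 mm ≈ 4.44 m.

4.44 m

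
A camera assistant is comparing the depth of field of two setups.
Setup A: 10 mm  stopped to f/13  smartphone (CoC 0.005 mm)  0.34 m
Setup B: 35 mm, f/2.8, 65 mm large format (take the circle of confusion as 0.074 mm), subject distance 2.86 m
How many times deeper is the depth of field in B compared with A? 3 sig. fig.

Setup A: H = 10²/(13×0.005) + 10 ≈ 1548.5 mm; DoF = Df − Dn = 432.85 − 279.95 ≈ 152.90 mm.
Setup B: H = 35²/(2.8×0.074) + 35 ≈ 5947.2 mm; DoF = Df − Dn = 5477.1 − 1935.3 ≈ 3541.8 mm.
Ratio = 3541.8 / 152.90 ≈ 23.2.

23.2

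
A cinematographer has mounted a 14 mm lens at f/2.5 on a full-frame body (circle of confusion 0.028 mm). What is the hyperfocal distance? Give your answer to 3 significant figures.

2.81 m

Hyperfocal distance H = f²/(N·c) + f = 14²/(2.5 × 0.028) + 14 = 196/0.07 + 14 ≈ 2814.0 mm ≈ 2.81 m.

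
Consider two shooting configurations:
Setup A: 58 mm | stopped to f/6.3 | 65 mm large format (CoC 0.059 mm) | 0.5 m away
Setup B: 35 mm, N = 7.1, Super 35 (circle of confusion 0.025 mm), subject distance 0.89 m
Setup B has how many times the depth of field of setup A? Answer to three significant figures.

4.57

Setup A: H = 58²/(6.3×0.059) + 58 ≈ 9108.3 mm; DoF = Df − Dn = 525.673 − 476.718 ≈ 48.955 mm.
Setup B: H = 35²/(7.1×0.025) + 35 ≈ 6936.4 mm; DoF = Df − Dn = 1015.85 − 791.89 ≈ 223.96 mm.
Ratio = 223.96 / 48.955 ≈ 4.57.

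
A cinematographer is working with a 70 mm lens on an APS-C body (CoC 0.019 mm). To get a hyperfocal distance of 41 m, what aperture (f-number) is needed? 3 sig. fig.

Rearrange H = f²/(N·c) + f for N: N = f² / ((H − f)·c).
N = 70² / ((41000 − 70) × 0.019) = 4900 / 777.7 ≈ 6.30.

f/6.30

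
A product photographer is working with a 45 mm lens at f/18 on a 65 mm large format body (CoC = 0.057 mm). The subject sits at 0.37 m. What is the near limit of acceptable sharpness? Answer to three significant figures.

318 mm

Hyperfocal distance H = f²/(N·c) + f = 45²/(18 × 0.057) + 45 = 2025/1.026 + 45 ≈ 2018.7 mm ≈ 2.019 m.
Near limit Dn = s·(H − f)/(H + s − 2f) = 370 × (2018.7 − 45) / (2018.7 + 370 − 2 × 45) = 370 × 1973.7 / 2298.7 ≈ 317.69 mm.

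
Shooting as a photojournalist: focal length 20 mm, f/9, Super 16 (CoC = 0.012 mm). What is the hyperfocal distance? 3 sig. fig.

3.72 m

Hyperfocal distance H = f²/(N·c) + f = 20²/(9 × 0.012) + 20 = 400/0.108 + 20 ≈ 3723.7 mm ≈ 3.72 m.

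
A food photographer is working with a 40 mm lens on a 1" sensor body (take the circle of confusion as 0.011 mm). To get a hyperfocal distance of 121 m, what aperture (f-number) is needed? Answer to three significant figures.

Rearrange H = f²/(N·c) + f for N: N = f² / ((H − f)·c).
N = 40² / ((121000 − 40) × 0.011) = 1600 / 1331 ≈ 1.20.

f/1.20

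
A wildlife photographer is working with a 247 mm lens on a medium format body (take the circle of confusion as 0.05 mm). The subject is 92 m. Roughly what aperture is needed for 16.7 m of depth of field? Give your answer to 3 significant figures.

f/1.20

Write h = H − f = f²/(N·c). The thin-lens limits are Dn = s·h/(h + (s−f)) and Df = s·h/(h − (s−f)), so DoF = Df − Dn = 2·s·(s−f)·h / (h² − (s−f)²).
That is a quadratic in h: DoF·h² − 2·s·(s−f)·h − DoF·(s−f)² = 0 ⇒ h = (s−f)·(s + √(s² + DoF²)) / DoF = 91753 × (92000 + √(92000² + 16700²)) / 16700 = 91753 × (92000 + 93503.4) / 16700 ≈ 1019191 mm.
Then N = f²/(c·h) = 247² / (0.05 × 1019191) = 61009 / 50960 ≈ 1.20.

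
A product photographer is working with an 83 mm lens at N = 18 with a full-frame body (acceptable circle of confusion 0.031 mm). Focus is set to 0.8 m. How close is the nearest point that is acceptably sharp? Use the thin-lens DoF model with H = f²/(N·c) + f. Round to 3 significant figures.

0.756 m

Hyperfocal distance H = f²/(N·c) + f = 83²/(18 × 0.031) + 83 = 6889/0.558 + 83 ≈ 12428.9 mm ≈ 12.43 m.
Near limit Dn = s·(H − f)/(H + s − 2f) = 800 × (12428.9 − 83) / (12428.9 + 800 − 2 × 83) = 800 × 12345.9 / 13062.9 ≈ 756.09 mm ≈ 0.756 m.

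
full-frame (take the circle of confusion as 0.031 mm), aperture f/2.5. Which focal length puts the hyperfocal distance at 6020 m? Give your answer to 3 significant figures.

From H = f²/(N·c) + f, with f ≪ H: f ≈ √(H·N·c) = √(6020000 × 2.5 × 0.031) = √466550 ≈ 683.0 mm.
The +f correction barely moves this — solving exactly, f² + N·c·f − N·c·H = 0 ⇒ f = (−N·c + √((N·c)² + 4·N·c·H))/2 = (−0.0775 + √1866200)/2 ≈ 683.01 mm, so f ≈ 683 mm.

683 mm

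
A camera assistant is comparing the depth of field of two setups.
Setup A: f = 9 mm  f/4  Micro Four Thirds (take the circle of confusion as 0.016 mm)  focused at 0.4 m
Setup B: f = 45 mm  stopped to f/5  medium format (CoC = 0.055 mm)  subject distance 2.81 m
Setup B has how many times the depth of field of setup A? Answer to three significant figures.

8.99

Setup A: H = 9²/(4×0.016) + 9 ≈ 1274.6 mm; DoF = Df − Dn = 578.82 − 305.59 ≈ 273.23 mm.
Setup B: H = 45²/(5×0.055) + 45 ≈ 7408.6 mm; DoF = Df − Dn = 4499.6 − 2042.9 ≈ 2456.7 mm.
Ratio = 2456.7 / 273.23 ≈ 8.99.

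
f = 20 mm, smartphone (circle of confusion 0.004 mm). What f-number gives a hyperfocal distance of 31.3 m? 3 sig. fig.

f/3.20

Rearrange H = f²/(N·c) + f for N: N = f² / ((H − f)·c).
N = 20² / ((31300 − 20) × 0.004) = 400 / 125.1 ≈ 3.20.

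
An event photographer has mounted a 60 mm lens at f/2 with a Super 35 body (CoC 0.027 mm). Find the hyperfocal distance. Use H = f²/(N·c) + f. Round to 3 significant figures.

66.7 m

Hyperfocal distance H = f²/(N·c) + f = 60²/(2 × 0.027) + 60 = 3600/0.054 + 60 ≈ 66726.7 mm ≈ 66.7 m.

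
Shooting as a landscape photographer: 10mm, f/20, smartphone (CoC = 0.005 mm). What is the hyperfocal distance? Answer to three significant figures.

1.01 m

Hyperfocal distance H = f²/(N·c) + f = 10²/(20 × 0.005) + 10 = 100/0.1 + 10 ≈ 1010.0 mm ≈ 1.01 m.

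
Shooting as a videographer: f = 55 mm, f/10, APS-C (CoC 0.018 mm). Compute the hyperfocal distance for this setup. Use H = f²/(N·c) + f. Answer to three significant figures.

16.9 m

Hyperfocal distance H = f²/(N·c) + f = 55²/(10 × 0.018) + 55 = 3025/0.18 + 55 ≈ 16860.6 mm ≈ 16.9 m.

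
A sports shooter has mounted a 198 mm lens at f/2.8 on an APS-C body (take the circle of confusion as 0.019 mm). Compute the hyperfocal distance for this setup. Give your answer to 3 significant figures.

737 m

Hyperfocal distance H = f²/(N·c) + f = 198²/(2.8 × 0.019) + 198 = 39204/0.0532 + 198 ≈ 737115.3 mm ≈ 737 m.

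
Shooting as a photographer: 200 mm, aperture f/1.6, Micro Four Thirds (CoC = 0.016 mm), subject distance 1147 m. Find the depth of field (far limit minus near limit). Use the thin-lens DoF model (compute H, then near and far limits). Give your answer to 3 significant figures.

Hyperfocal distance H = f²/(N·c) + f = 200²/(1.6 × 0.016) + 200 = 40000/0.0256 + 200 ≈ 1562700.0 mm ≈ 1563 m.
Near limit Dn = s·(H − f)/(H + s − 2f) = 1147000 × (1562700.0 − 200) / (1562700.0 + 1147000 − 2 × 200) = 1147000 × 1562500.0 / 2709300.0 ≈ 661495 mm.
Far limit Df = s·(H − f)/(H − s) = 1147000 × (1562700.0 − 200) / (1562700.0 − 1147000) = 1147000 × 1562500.0 / 415700.0 ≈ 4311252 mm.
Depth of field = Df − Dn = 4311252 − 661495 ≈ 3649757 mm ≈ 3650 m.

3650 m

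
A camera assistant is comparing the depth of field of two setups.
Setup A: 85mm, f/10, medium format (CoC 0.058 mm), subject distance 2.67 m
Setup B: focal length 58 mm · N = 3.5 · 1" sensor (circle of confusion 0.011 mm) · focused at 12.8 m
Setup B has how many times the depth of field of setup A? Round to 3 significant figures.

3.29

Setup A: H = 85²/(10×0.058) + 85 ≈ 12541.9 mm; DoF = Df − Dn = 3369.2 − 2211.2 ≈ 1158.0 mm.
Setup B: H = 58²/(3.5×0.011) + 58 ≈ 87434.6 mm; DoF = Df − Dn = 14985.3 − 11171.0 ≈ 3814.3 mm.
Ratio = 3814.3 / 1158.0 ≈ 3.29.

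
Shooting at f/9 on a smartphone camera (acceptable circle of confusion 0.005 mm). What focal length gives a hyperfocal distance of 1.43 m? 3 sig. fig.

From H = f²/(N·c) + f, with f ≪ H: f ≈ √(H·N·c) = √(1430 × 9 × 0.005) = √64.350 ≈ 8.022 mm.
Exact: f² + N·c·f − N·c·H = 0 ⇒ f = (−N·c + √((N·c)² + 4·N·c·H))/2 = (−0.045 + √257.40)/2 ≈ 7.9994 mm ≈ 8.00 mm.

8.00 mm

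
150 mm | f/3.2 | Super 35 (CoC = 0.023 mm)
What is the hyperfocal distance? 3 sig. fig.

306 m

Hyperfocal distance H = f²/(N·c) + f = 150²/(3.2 × 0.023) + 150 = 22500/0.0736 + 150 ≈ 305856.5 mm ≈ 306 m.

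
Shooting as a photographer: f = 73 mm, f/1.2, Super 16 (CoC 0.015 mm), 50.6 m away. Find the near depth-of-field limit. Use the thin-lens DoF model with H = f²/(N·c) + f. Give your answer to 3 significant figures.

Hyperfocal distance H = f²/(N·c) + f = 73²/(1.2 × 0.015) + 73 = 5329/0.018 + 73 ≈ 296128.6 mm ≈ 296.1 m.
Near limit Dn = s·(H − f)/(H + s − 2f) = 50600 × (296128.6 − 73) / (296128.6 + 50600 − 2 × 73) = 50600 × 296055.6 / 346582.6 ≈ 43223 mm ≈ 43.2 m.

43.2 m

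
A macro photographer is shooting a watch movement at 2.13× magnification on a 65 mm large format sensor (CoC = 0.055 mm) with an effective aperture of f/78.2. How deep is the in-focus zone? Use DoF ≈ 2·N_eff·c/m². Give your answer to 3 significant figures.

1.90 mm

At magnification m, DoF ≈ 2·N_eff·c/m² = 2 × 78.2 × 0.055 / 2.13² = 8.602 / 4.537 ≈ 1.9 mm.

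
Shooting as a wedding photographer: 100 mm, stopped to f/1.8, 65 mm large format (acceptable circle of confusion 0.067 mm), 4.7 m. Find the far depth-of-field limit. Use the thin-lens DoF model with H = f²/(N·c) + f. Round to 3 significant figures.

Hyperfocal distance H = f²/(N·c) + f = 100²/(1.8 × 0.067) + 100 = 10000/0.1206 + 100 ≈ 83018.7 mm ≈ 83.02 m.
Far limit Df = s·(H − f)/(H − s) = 4700 × (83018.7 − 100) / (83018.7 − 4700) = 4700 × 82918.7 / 78318.7 ≈ 4976.1 mm ≈ 4.98 m.

4.98 m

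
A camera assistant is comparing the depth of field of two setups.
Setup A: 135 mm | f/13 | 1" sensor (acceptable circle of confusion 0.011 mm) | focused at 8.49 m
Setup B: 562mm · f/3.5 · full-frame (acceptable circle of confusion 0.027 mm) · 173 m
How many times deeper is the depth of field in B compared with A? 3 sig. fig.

Setup A: H = 135²/(13×0.011) + 135 ≈ 127582.6 mm; DoF = Df − Dn = 9085.6 − 7967.7 ≈ 1117.9 mm.
Setup B: H = 562²/(3.5×0.027) + 562 ≈ 3342826.6 mm; DoF = Df − Dn = 182411 − 164512 ≈ 17899 mm.
Ratio = 17899 / 1117.9 ≈ 16.0.

16.0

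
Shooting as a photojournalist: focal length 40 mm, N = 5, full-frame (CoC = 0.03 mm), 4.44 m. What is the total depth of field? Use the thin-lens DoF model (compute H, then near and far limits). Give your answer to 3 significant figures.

Hyperfocal distance H = f²/(N·c) + f = 40²/(5 × 0.03) + 40 = 1600/0.15 + 40 ≈ 10706.7 mm ≈ 10.71 m.
Near limit Dn = s·(H − f)/(H + s − 2f) = 4440 × (10706.7 − 40) / (10706.7 + 4440 − 2 × 40) = 4440 × 10666.7 / 15066.7 ≈ 3143.4 mm.
Far limit Df = s·(H − f)/(H − s) = 4440 × (10706.7 − 40) / (10706.7 − 4440) = 4440 × 10666.7 / 6266.7 ≈ 7557.4 mm.
Depth of field = Df − Dn = 7557.4 − 3143.4 ≈ 4414.0 mm ≈ 4.41 m.

4.41 m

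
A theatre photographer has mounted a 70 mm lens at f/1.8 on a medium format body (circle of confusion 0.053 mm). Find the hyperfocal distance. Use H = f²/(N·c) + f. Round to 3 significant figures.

51.4 m

Hyperfocal distance H = f²/(N·c) + f = 70²/(1.8 × 0.053) + 70 = 4900/0.0954 + 70 ≈ 51432.7 mm ≈ 51.4 m.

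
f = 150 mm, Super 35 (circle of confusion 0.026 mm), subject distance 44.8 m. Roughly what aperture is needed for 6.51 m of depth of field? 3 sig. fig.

Write h = H − f = f²/(N·c). The thin-lens limits are Dn = s·h/(h + (s−f)) and Df = s·h/(h − (s−f)), so DoF = Df − Dn = 2·s·(s−f)·h / (h² − (s−f)²).
That is a quadratic in h: DoF·h² − 2·s·(s−f)·h − DoF·(s−f)² = 0 ⇒ h = (s−f)·(s + √(s² + DoF²)) / DoF = 44650 × (44800 + √(44800² + 6510²)) / 6510 = 44650 × (44800 + 45270.5) / 6510 ≈ 617765 mm.
Then N = f²/(c·h) = 150² / (0.026 × 617765) = 22500 / 16062 ≈ 1.40.

f/1.40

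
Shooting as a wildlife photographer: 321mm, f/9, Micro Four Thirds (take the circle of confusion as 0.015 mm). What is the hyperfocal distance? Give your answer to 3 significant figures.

764 m

Hyperfocal distance H = f²/(N·c) + f = 321²/(9 × 0.015) + 321 = 103041/0.135 + 321 ≈ 763587.7 mm ≈ 764 m.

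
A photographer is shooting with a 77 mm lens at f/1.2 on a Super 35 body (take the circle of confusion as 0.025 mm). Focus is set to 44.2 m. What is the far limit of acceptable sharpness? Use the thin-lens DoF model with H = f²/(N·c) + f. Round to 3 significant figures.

56.9 m

Hyperfocal distance H = f²/(N·c) + f = 77²/(1.2 × 0.025) + 77 = 5929/0.03 + 77 ≈ 197710.3 mm ≈ 197.7 m.
Far limit Df = s·(H − f)/(H − s) = 44200 × (197710.3 − 77) / (197710.3 − 44200) = 44200 × 197633.3 / 153510.3 ≈ 56904 mm ≈ 56.9 m.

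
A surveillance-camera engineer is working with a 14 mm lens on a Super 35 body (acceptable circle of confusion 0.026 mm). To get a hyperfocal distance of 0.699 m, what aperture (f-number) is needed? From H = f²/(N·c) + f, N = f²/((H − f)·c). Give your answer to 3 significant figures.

f/11

Rearrange H = f²/(N·c) + f for N: N = f² / ((H − f)·c).
N = 14² / ((699 − 14) × 0.026) = 196 / 17.81 ≈ 11.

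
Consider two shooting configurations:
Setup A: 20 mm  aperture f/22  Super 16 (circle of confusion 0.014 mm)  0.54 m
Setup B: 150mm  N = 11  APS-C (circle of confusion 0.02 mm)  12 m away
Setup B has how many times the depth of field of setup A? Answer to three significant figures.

Setup A: H = 20²/(22×0.014) + 20 ≈ 1318.7 mm; DoF = Df − Dn = 900.60 − 385.60 ≈ 515.00 mm.
Setup B: H = 150²/(11×0.02) + 150 ≈ 102422.7 mm; DoF = Df − Dn = 13572.6 − 10754.0 ≈ 2818.6 mm.
Ratio = 2818.6 / 515.00 ≈ 5.47.

5.47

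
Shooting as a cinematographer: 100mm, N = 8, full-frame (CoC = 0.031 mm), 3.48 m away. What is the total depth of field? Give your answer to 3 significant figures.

0.588 m

Hyperfocal distance H = f²/(N·c) + f = 100²/(8 × 0.031) + 100 = 10000/0.248 + 100 ≈ 40422.6 mm ≈ 40.42 m.
Near limit Dn = s·(H − f)/(H + s − 2f) = 3480 × (40422.6 − 100) / (40422.6 + 3480 − 2 × 100) = 3480 × 40322.6 / 43702.6 ≈ 3210.85 mm.
Far limit Df = s·(H − f)/(H − s) = 3480 × (40422.6 − 100) / (40422.6 − 3480) = 3480 × 40322.6 / 36942.6 ≈ 3798.40 mm.
Depth of field = Df − Dn = 3798.40 − 3210.85 ≈ 587.55 mm ≈ 0.588 m.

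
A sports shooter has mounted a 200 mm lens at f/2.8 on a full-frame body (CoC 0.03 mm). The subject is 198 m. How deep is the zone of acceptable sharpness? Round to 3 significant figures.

199 m

Hyperfocal distance H = f²/(N·c) + f = 200²/(2.8 × 0.03) + 200 = 40000/0.084 + 200 ≈ 476390.5 mm ≈ 476.4 m.
Near limit Dn = s·(H − f)/(H + s − 2f) = 198000 × (476390.5 − 200) / (476390.5 + 198000 − 2 × 200) = 198000 × 476190.5 / 673990.5 ≈ 139892 mm.
Far limit Df = s·(H − f)/(H − s) = 198000 × (476390.5 − 200) / (476390.5 − 198000) = 198000 × 476190.5 / 278390.5 ≈ 338682 mm.
Depth of field = Df − Dn = 338682 − 139892 ≈ 198790 mm ≈ 199 m.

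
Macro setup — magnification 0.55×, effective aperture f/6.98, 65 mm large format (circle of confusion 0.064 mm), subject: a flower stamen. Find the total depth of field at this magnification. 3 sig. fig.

At magnification m, DoF ≈ 2·N_eff·c/m² = 2 × 6.98 × 0.064 / 0.55² = 0.8934 / 0.3025 ≈ 2.95 mm.

2.95 mm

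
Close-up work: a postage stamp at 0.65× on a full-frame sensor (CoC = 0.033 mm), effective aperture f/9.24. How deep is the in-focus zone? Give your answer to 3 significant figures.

At magnification m, DoF ≈ 2·N_eff·c/m² = 2 × 9.24 × 0.033 / 0.65² = 0.6098 / 0.4225 ≈ 1.44 mm.

1.44 mm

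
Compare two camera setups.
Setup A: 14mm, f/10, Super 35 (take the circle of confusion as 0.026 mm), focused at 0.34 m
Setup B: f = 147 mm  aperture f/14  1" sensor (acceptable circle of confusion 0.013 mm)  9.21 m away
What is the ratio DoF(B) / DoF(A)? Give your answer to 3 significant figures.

Setup A: H = 14²/(10×0.026) + 14 ≈ 767.8 mm; DoF = Df − Dn = 599.07 − 237.36 ≈ 361.71 mm.
Setup B: H = 147²/(14×0.013) + 147 ≈ 118877.8 mm; DoF = Df − Dn = 9971.1 − 8556.8 ≈ 1414.3 mm.
Ratio = 1414.3 / 361.71 ≈ 3.91.

3.91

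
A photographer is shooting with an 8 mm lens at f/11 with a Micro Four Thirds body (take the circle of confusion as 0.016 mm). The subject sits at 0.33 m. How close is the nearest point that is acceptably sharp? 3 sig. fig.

175 mm

Hyperfocal distance H = f²/(N·c) + f = 8²/(11 × 0.016) + 8 = 64/0.176 + 8 ≈ 371.6 mm ≈ 0.372 m.
Near limit Dn = s·(H − f)/(H + s − 2f) = 330 × (371.6 − 8) / (371.6 + 330 − 2 × 8) = 330 × 363.6 / 685.6 ≈ 175.02 mm.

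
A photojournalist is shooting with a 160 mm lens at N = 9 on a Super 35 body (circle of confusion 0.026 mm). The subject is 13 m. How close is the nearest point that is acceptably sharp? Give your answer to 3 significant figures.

Hyperfocal distance H = f²/(N·c) + f = 160²/(9 × 0.026) + 160 = 25600/0.234 + 160 ≈ 109561.7 mm ≈ 109.6 m.
Near limit Dn = s·(H − f)/(H + s − 2f) = 13000 × (109561.7 − 160) / (109561.7 + 13000 − 2 × 160) = 13000 × 109401.7 / 122241.7 ≈ 11635 mm ≈ 11.6 m.

11.6 m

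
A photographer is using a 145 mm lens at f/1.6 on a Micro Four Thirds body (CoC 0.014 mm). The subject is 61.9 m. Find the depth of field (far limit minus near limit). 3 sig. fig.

8.18 m

Hyperfocal distance H = f²/(N·c) + f = 145²/(1.6 × 0.014) + 145 = 21025/0.0224 + 145 ≈ 938761.1 mm ≈ 938.8 m.
Near limit Dn = s·(H − f)/(H + s − 2f) = 61900 × (938761.1 − 145) / (938761.1 + 61900 − 2 × 145) = 61900 × 938616.1 / 1000371.1 ≈ 58078.8 mm.
Far limit Df = s·(H − f)/(H − s) = 61900 × (938761.1 − 145) / (938761.1 − 61900) = 61900 × 938616.1 / 876861.1 ≈ 66259.5 mm.
Depth of field = Df − Dn = 66259.5 − 58078.8 ≈ 8180.7 mm ≈ 8.18 m.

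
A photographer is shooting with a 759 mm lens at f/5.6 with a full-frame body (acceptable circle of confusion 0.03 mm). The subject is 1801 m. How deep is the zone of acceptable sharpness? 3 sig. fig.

2610 m

Hyperfocal distance H = f²/(N·c) + f = 759²/(5.6 × 0.03) + 759 = 576081/0.168 + 759 ≈ 3429812.6 mm ≈ 3430 m.
Near limit Dn = s·(H − f)/(H + s − 2f) = 1801000 × (3429812.6 − 759) / (3429812.6 + 1801000 − 2 × 759) = 1801000 × 3429053.6 / 5229294.6 ≈ 1180986 mm.
Far limit Df = s·(H − f)/(H − s) = 1801000 × (3429812.6 − 759) / (3429812.6 − 1801000) = 1801000 × 3429053.6 / 1628812.6 ≈ 3791551 mm.
Depth of field = Df − Dn = 3791551 − 1180986 ≈ 2610565 mm ≈ 2610 m.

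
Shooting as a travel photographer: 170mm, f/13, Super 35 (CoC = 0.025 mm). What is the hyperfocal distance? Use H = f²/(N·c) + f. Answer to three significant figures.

Hyperfocal distance H = f²/(N·c) + f = 170²/(13 × 0.025) + 170 = 28900/0.325 + 170 ≈ 89093.1 mm ≈ 89.1 m.

89.1 m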